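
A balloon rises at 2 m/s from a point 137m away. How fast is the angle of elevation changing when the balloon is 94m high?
0.009926 rad/s

tan(θ) = y/137
sec²(θ) · dθ/dt = (1/137) · dy/dt
dθ/dt = cos²(θ)/137 · 2 = 137/(137² + 94²) · 2
dθ/dt = 0.009926 rad/s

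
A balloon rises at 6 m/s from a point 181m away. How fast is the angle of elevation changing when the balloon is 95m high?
0.02599 rad/s

tan(θ) = y/181
sec²(θ) · dθ/dt = (1/181) · dy/dt
dθ/dt = cos²(θ)/181 · 6 = 181/(181² + 95²) · 6
dθ/dt = 0.02599 rad/s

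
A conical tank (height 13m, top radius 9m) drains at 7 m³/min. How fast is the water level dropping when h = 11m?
1183/(9801π) ≈ 0.03842 m/min

r/h = 9/13, so r = (9/13)h
V = (1/3)πr²h = (1/3)π((9/13)h)²h = (27/169)πh³
dV/dh = (81/169)πh²
dh/dt = (dV/dt)/(dV/dh) = -7/((81/169)π·11²) = -1183/(9801π) m/min
The level is dropping at 1183/(9801π) ≈ 0.03842 m/min.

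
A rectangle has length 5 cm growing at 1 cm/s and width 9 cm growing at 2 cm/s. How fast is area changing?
19 cm²/s

A = lw
dA/dt = w·dl/dt + l·dw/dt = 9·1 + 5·2 = 19 cm²/s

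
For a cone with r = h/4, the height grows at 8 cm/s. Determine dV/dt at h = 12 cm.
72π cm³/s

V = (1/3)π(h/4)²h = πh³/48
dV/dt = πh²/16 · 8
At h = 12: dV/dt = 72π cm³/s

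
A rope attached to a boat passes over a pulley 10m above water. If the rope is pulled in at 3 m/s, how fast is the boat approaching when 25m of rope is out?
5√21/7 ≈ 3.273 m/s

rope² = x² + 10²
x = √(25² - 10²) = 5√21
dx/dt = (rope/x) · d(rope)/dt = (25/(5√21)) · (-3) = -5√21/7 m/s
The boat approaches at 5√21/7 ≈ 3.273 m/s.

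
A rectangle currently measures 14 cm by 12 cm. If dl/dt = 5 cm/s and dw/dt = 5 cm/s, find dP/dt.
20 cm/s

P = 2(l + w)
dP/dt = 2(dl/dt + dw/dt) = 2(5 + 5) = 20 cm/s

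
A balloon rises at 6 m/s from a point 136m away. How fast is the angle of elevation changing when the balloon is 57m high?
0.037526 rad/s

tan(θ) = y/136
sec²(θ) · dθ/dt = (1/136) · dy/dt
dθ/dt = cos²(θ)/136 · 6 = 136/(136² + 57²) · 6
dθ/dt = 0.037526 rad/s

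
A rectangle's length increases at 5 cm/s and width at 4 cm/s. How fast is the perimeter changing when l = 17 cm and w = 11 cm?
18 cm/s

P = 2(l + w)
dP/dt = 2(dl/dt + dw/dt) = 2(5 + 4) = 18 cm/s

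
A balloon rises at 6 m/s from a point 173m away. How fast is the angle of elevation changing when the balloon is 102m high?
0.025736 rad/s

tan(θ) = y/173
sec²(θ) · dθ/dt = (1/173) · dy/dt
dθ/dt = cos²(θ)/173 · 6 = 173/(173² + 102²) · 6
dθ/dt = 0.025736 rad/s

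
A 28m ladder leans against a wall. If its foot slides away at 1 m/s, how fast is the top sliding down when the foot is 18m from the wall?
9√115/115 ≈ 0.8393 m/s

x² + y² = 28²
2x·dx/dt + 2y·dy/dt = 0
dy/dt = -x/y · dx/dt = -18/(2√115) · 1 = -9√115/115 m/s
The top is descending at 9√115/115 ≈ 0.8393 m/s.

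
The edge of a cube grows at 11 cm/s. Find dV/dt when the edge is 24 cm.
19008 cm³/s

V = s³
dV/dt = 3s² · ds/dt = 3·24²·11 = 19008 cm³/s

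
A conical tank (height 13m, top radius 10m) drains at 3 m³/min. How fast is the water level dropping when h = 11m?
507/(12100π) ≈ 0.01334 m/min

r/h = 10/13, so r = (10/13)h
V = (1/3)πr²h = (1/3)π((10/13)h)²h = (100/507)πh³
dV/dh = (100/169)πh²
dh/dt = (dV/dt)/(dV/dh) = -3/((100/169)π·11²) = -507/(12100π) m/min
The level is dropping at 507/(12100π) ≈ 0.01334 m/min.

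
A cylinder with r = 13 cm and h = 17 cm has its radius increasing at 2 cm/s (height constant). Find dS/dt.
172π cm²/s

S = 2πrh + 2πr² (lateral + bases)
dS/dt = (2πh + 4πr)·dr/dt = (2π·17 + 4π·13)·2
= 172π cm²/s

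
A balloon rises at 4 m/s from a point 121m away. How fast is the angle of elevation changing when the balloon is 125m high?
0.015992 rad/s

tan(θ) = y/121
sec²(θ) · dθ/dt = (1/121) · dy/dt
dθ/dt = cos²(θ)/121 · 4 = 121/(121² + 125²) · 4
dθ/dt = 0.015992 rad/s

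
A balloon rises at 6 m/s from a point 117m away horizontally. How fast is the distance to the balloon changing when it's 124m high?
744√29065/29065 ≈ 4.364 m/s

z² = 117² + y²
z = √(117² + 124²) = √29065
dz/dt = y/z · dy/dt = 124/√29065 · 6 = 744√29065/29065 ≈ 4.364 m/s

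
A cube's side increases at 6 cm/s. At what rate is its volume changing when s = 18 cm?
5832 cm³/s

V = s³
dV/dt = 3s² · ds/dt = 3·18²·6 = 5832 cm³/s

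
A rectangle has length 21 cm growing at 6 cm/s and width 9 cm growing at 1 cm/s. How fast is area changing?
75 cm²/s

A = lw
dA/dt = w·dl/dt + l·dw/dt = 9·6 + 21·1 = 75 cm²/s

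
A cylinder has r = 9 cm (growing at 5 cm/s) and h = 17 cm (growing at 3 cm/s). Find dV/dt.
1773π cm³/s

V = πr²h
dV/dt = 2πrh·dr/dt + πr²·dh/dt
= 2π(9)(17)(5) + π(9)²(3)
= 1773π cm³/s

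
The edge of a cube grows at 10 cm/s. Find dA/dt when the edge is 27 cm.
3240 cm²/s

A = 6s²
dA/dt = 12s · ds/dt = 12·27·10 = 3240 cm²/s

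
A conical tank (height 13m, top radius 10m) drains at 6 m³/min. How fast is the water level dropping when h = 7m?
507/(2450π) ≈ 0.06587 m/min

r/h = 10/13, so r = (10/13)h
V = (1/3)πr²h = (1/3)π((10/13)h)²h = (100/507)πh³
dV/dh = (100/169)πh²
dh/dt = (dV/dt)/(dV/dh) = -6/((100/169)π·7²) = -507/(2450π) m/min
The level is dropping at 507/(2450π) ≈ 0.06587 m/min.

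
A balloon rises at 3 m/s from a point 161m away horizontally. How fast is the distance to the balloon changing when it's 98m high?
42√29/145 ≈ 1.56 m/s

z² = 161² + y²
z = √(161² + 98²) = 35√29
dz/dt = y/z · dy/dt = 98/(35√29) · 3 = 42√29/145 ≈ 1.56 m/s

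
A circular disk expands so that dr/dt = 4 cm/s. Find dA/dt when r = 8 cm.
64π cm²/s

A = πr²
dA/dt = 2πr · dr/dt = 2π(8)(4) = 64π cm²/s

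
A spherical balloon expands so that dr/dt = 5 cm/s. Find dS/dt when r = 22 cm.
880π cm²/s

S = 4πr²
dS/dt = dS/dr · dr/dt = 8πr · 5
At r = 22: dS/dt = 880π cm²/s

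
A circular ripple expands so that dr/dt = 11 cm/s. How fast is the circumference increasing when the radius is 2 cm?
22π cm/s

C = 2πr
dC/dt = 2π · dr/dt = 2π · 11 = 22π cm/s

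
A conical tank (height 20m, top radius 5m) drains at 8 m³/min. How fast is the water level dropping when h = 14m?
32/(49π) ≈ 0.2079 m/min

r/h = 5/20, so r = (1/4)h
V = (1/3)πr²h = (1/3)π((1/4)h)²h = (1/48)πh³
dV/dh = (1/16)πh²
dh/dt = (dV/dt)/(dV/dh) = -8/((1/16)π·14²) = -32/(49π) m/min
The level is dropping at 32/(49π) ≈ 0.2079 m/min.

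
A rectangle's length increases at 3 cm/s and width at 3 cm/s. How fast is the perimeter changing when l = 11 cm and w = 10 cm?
12 cm/s

P = 2(l + w)
dP/dt = 2(dl/dt + dw/dt) = 2(3 + 3) = 12 cm/s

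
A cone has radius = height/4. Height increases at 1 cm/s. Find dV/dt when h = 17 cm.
289π/16 cm³/s

V = (1/3)π(h/4)²h = πh³/48
dV/dt = πh²/16 · 1
At h = 17: dV/dt = 289π/16 cm³/s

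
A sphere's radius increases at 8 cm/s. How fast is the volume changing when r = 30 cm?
28800π cm³/s

V = (4/3)πr³
dV/dt = dV/dr · dr/dt = 4πr² · 8
At r = 30: dV/dt = 28800π cm³/s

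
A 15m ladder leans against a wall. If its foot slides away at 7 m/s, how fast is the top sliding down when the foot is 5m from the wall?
7√2/4 ≈ 2.475 m/s

x² + y² = 15²
2x·dx/dt + 2y·dy/dt = 0
dy/dt = -x/y · dx/dt = -5/(10√2) · 7 = -7√2/4 m/s
The top is descending at 7√2/4 ≈ 2.475 m/s.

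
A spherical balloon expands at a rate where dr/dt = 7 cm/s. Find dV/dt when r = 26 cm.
18928π cm³/s

V = (4/3)πr³
dV/dt = dV/dr · dr/dt = 4πr² · 7
At r = 26: dV/dt = 18928π cm³/s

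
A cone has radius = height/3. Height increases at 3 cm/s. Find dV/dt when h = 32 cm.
1024π/3 cm³/s

V = (1/3)π(h/3)²h = πh³/27
dV/dt = πh²/9 · 3
At h = 32: dV/dt = 1024π/3 cm³/s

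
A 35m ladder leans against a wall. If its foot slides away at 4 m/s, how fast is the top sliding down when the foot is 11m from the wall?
11√69/69 ≈ 1.324 m/s

x² + y² = 35²
2x·dx/dt + 2y·dy/dt = 0
dy/dt = -x/y · dx/dt = -11/(4√69) · 4 = -11√69/69 m/s
The top is descending at 11√69/69 ≈ 1.324 m/s.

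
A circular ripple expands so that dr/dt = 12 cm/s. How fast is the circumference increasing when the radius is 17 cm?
24π cm/s

C = 2πr
dC/dt = 2π · dr/dt = 2π · 12 = 24π cm/s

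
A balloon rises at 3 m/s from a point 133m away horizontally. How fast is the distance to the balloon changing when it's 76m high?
12√65/65 ≈ 1.488 m/s

z² = 133² + y²
z = √(133² + 76²) = 19√65
dz/dt = y/z · dy/dt = 76/(19√65) · 3 = 12√65/65 ≈ 1.488 m/s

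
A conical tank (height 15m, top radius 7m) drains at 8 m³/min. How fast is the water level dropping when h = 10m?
18/(49π) ≈ 0.1169 m/min

r/h = 7/15, so r = (7/15)h
V = (1/3)πr²h = (1/3)π((7/15)h)²h = (49/675)πh³
dV/dh = (49/225)πh²
dh/dt = (dV/dt)/(dV/dh) = -8/((49/225)π·10²) = -18/(49π) m/min
The level is dropping at 18/(49π) ≈ 0.1169 m/min.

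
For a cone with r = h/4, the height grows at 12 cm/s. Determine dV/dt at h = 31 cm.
2883π/4 cm³/s

V = (1/3)π(h/4)²h = πh³/48
dV/dt = πh²/16 · 12
At h = 31: dV/dt = 2883π/4 cm³/s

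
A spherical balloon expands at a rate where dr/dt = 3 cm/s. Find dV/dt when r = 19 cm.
4332π cm³/s

V = (4/3)πr³
dV/dt = dV/dr · dr/dt = 4πr² · 3
At r = 19: dV/dt = 4332π cm³/s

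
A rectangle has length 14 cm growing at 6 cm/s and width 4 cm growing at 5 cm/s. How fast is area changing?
94 cm²/s

A = lw
dA/dt = w·dl/dt + l·dw/dt = 4·6 + 14·5 = 94 cm²/s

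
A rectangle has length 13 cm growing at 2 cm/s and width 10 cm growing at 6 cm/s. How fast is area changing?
98 cm²/s

A = lw
dA/dt = w·dl/dt + l·dw/dt = 10·2 + 13·6 = 98 cm²/s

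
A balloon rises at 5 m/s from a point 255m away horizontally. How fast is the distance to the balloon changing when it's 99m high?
165√8314/8314 ≈ 1.81 m/s

z² = 255² + y²
z = √(255² + 99²) = 3√8314
dz/dt = y/z · dy/dt = 99/(3√8314) · 5 = 165√8314/8314 ≈ 1.81 m/s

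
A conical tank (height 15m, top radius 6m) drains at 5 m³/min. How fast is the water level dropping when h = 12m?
125/(576π) ≈ 0.06908 m/min

r/h = 6/15, so r = (2/5)h
V = (1/3)πr²h = (1/3)π((2/5)h)²h = (4/75)πh³
dV/dh = (4/25)πh²
dh/dt = (dV/dt)/(dV/dh) = -5/((4/25)π·12²) = -125/(576π) m/min
The level is dropping at 125/(576π) ≈ 0.06908 m/min.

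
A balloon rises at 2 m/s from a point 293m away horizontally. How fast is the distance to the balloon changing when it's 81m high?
81√92410/46205 ≈ 0.5329 m/s

z² = 293² + y²
z = √(293² + 81²) = √92410
dz/dt = y/z · dy/dt = 81/√92410 · 2 = 81√92410/46205 ≈ 0.5329 m/s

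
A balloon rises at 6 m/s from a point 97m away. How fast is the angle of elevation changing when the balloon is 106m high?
0.028191 rad/s

tan(θ) = y/97
sec²(θ) · dθ/dt = (1/97) · dy/dt
dθ/dt = cos²(θ)/97 · 6 = 97/(97² + 106²) · 6
dθ/dt = 0.028191 rad/s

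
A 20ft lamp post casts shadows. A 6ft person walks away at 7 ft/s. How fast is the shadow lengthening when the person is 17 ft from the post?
3 ft/s

By similar triangles: 20/(x+s) = 6/s
Solving: s = 6x/14
ds/dt = 6/14 · dx/dt = 3/7 · 7 = 3 ft/s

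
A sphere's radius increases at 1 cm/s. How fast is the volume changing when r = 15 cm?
900π cm³/s

V = (4/3)πr³
dV/dt = dV/dr · dr/dt = 4πr² · 1
At r = 15: dV/dt = 900π cm³/s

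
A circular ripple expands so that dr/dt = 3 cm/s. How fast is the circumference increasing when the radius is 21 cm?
6π cm/s

C = 2πr
dC/dt = 2π · dr/dt = 2π · 3 = 6π cm/s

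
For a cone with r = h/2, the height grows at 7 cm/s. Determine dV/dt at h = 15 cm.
1575π/4 cm³/s

V = (1/3)π(h/2)²h = πh³/12
dV/dt = πh²/4 · 7
At h = 15: dV/dt = 1575π/4 cm³/s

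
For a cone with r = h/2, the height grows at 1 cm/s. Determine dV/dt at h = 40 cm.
400π cm³/s

V = (1/3)π(h/2)²h = πh³/12
dV/dt = πh²/4 · 1
At h = 40: dV/dt = 400π cm³/s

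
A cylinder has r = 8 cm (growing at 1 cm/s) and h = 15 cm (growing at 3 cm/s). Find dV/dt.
432π cm³/s

V = πr²h
dV/dt = 2πrh·dr/dt + πr²·dh/dt
= 2π(8)(15)(1) + π(8)²(3)
= 432π cm³/s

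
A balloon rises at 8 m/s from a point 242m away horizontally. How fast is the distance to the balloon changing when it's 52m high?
208√53/901 ≈ 1.681 m/s

z² = 242² + y²
z = √(242² + 52²) = 34√53
dz/dt = y/z · dy/dt = 52/(34√53) · 8 = 208√53/901 ≈ 1.681 m/s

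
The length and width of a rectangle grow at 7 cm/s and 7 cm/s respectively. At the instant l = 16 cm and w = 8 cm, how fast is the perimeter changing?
28 cm/s

P = 2(l + w)
dP/dt = 2(dl/dt + dw/dt) = 2(7 + 7) = 28 cm/s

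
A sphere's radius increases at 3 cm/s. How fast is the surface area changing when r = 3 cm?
72π cm²/s

S = 4πr²
dS/dt = dS/dr · dr/dt = 8πr · 3
At r = 3: dS/dt = 72π cm²/s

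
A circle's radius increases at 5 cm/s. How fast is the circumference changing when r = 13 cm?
10π cm/s

C = 2πr
dC/dt = 2π · dr/dt = 2π · 5 = 10π cm/s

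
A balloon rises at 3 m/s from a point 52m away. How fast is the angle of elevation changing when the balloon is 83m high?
0.016262 rad/s

tan(θ) = y/52
sec²(θ) · dθ/dt = (1/52) · dy/dt
dθ/dt = cos²(θ)/52 · 3 = 52/(52² + 83²) · 3
dθ/dt = 0.016262 rad/s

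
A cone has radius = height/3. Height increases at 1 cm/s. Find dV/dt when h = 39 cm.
169π cm³/s

V = (1/3)π(h/3)²h = πh³/27
dV/dt = πh²/9 · 1
At h = 39: dV/dt = 169π cm³/s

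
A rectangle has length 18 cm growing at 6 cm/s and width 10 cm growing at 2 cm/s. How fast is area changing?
96 cm²/s

A = lw
dA/dt = w·dl/dt + l·dw/dt = 10·6 + 18·2 = 96 cm²/s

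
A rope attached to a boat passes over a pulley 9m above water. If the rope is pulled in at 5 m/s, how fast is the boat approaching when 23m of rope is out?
115√7/56 ≈ 5.433 m/s

rope² = x² + 9²
x = √(23² - 9²) = 8√7
dx/dt = (rope/x) · d(rope)/dt = (23/(8√7)) · (-5) = -115√7/56 m/s
The boat approaches at 115√7/56 ≈ 5.433 m/s.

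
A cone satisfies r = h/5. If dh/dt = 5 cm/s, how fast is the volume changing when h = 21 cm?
441π/5 cm³/s

V = (1/3)π(h/5)²h = πh³/75
dV/dt = πh²/25 · 5
At h = 21: dV/dt = 441π/5 cm³/s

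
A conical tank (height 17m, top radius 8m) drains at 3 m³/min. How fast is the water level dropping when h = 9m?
289/(1728π) ≈ 0.05324 m/min

r/h = 8/17, so r = (8/17)h
V = (1/3)πr²h = (1/3)π((8/17)h)²h = (64/867)πh³
dV/dh = (64/289)πh²
dh/dt = (dV/dt)/(dV/dh) = -3/((64/289)π·9²) = -289/(1728π) m/min
The level is dropping at 289/(1728π) ≈ 0.05324 m/min.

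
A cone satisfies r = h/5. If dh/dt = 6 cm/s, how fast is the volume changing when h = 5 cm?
6π cm³/s

V = (1/3)π(h/5)²h = πh³/75
dV/dt = πh²/25 · 6
At h = 5: dV/dt = 6π cm³/s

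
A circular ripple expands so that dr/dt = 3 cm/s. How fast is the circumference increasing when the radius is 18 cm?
6π cm/s

C = 2πr
dC/dt = 2π · dr/dt = 2π · 3 = 6π cm/s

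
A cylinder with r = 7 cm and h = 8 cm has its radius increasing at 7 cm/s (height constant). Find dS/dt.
308π cm²/s

S = 2πrh + 2πr² (lateral + bases)
dS/dt = (2πh + 4πr)·dr/dt = (2π·8 + 4π·7)·7
= 308π cm²/s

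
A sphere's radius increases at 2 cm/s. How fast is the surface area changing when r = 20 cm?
320π cm²/s

S = 4πr²
dS/dt = dS/dr · dr/dt = 8πr · 2
At r = 20: dS/dt = 320π cm²/s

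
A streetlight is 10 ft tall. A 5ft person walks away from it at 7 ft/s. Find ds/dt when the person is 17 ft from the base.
7 ft/s

By similar triangles: 10/(x+s) = 5/s
Solving: s = 5x/5
ds/dt = 5/5 · dx/dt = 1 · 7 = 7 ft/s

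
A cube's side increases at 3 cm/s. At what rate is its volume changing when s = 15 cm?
2025 cm³/s

V = s³
dV/dt = 3s² · ds/dt = 3·15²·3 = 2025 cm³/s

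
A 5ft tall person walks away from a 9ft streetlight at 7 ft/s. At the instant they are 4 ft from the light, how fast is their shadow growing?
35/4 ft/s

By similar triangles: 9/(x+s) = 5/s
Solving: s = 5x/4
ds/dt = 5/4 · dx/dt = 5/4 · 7 = 35/4 ft/s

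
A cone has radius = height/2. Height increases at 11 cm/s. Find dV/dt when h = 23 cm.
5819π/4 cm³/s

V = (1/3)π(h/2)²h = πh³/12
dV/dt = πh²/4 · 11
At h = 23: dV/dt = 5819π/4 cm³/s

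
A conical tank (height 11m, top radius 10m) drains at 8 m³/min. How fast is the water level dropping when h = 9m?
242/(2025π) ≈ 0.03804 m/min

r/h = 10/11, so r = (10/11)h
V = (1/3)πr²h = (1/3)π((10/11)h)²h = (100/363)πh³
dV/dh = (100/121)πh²
dh/dt = (dV/dt)/(dV/dh) = -8/((100/121)π·9²) = -242/(2025π) m/min
The level is dropping at 242/(2025π) ≈ 0.03804 m/min.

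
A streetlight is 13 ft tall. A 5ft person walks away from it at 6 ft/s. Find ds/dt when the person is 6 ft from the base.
15/4 ft/s

By similar triangles: 13/(x+s) = 5/s
Solving: s = 5x/8
ds/dt = 5/8 · dx/dt = 5/8 · 6 = 15/4 ft/s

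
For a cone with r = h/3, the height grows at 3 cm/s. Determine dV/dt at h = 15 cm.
75π cm³/s

V = (1/3)π(h/3)²h = πh³/27
dV/dt = πh²/9 · 3
At h = 15: dV/dt = 75π cm³/s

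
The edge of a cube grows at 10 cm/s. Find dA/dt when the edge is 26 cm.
3120 cm²/s

A = 6s²
dA/dt = 12s · ds/dt = 12·26·10 = 3120 cm²/s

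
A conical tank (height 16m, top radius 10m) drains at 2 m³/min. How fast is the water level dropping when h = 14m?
32/(1225π) ≈ 0.008315 m/min

r/h = 10/16, so r = (5/8)h
V = (1/3)πr²h = (1/3)π((5/8)h)²h = (25/192)πh³
dV/dh = (25/64)πh²
dh/dt = (dV/dt)/(dV/dh) = -2/((25/64)π·14²) = -32/(1225π) m/min
The level is dropping at 32/(1225π) ≈ 0.008315 m/min.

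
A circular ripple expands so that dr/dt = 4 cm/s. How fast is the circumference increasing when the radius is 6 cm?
8π cm/s

C = 2πr
dC/dt = 2π · dr/dt = 2π · 4 = 8π cm/s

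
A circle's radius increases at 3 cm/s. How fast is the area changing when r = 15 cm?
90π cm²/s

A = πr²
dA/dt = 2πr · dr/dt = 2π(15)(3) = 90π cm²/s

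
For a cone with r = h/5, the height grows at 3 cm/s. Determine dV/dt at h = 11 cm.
363π/25 cm³/s

V = (1/3)π(h/5)²h = πh³/75
dV/dt = πh²/25 · 3
At h = 11: dV/dt = 363π/25 cm³/s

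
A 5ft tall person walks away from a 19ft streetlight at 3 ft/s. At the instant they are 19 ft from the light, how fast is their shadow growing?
15/14 ft/s

By similar triangles: 19/(x+s) = 5/s
Solving: s = 5x/14
ds/dt = 5/14 · dx/dt = 5/14 · 3 = 15/14 ft/s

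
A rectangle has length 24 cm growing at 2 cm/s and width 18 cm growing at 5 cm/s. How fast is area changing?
156 cm²/s

A = lw
dA/dt = w·dl/dt + l·dw/dt = 18·2 + 24·5 = 156 cm²/s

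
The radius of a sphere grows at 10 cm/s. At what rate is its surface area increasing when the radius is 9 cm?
720π cm²/s

S = 4πr²
dS/dt = dS/dr · dr/dt = 8πr · 10
At r = 9: dS/dt = 720π cm²/s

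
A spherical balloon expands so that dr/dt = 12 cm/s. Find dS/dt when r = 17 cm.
1632π cm²/s

S = 4πr²
dS/dt = dS/dr · dr/dt = 8πr · 12
At r = 17: dS/dt = 1632π cm²/s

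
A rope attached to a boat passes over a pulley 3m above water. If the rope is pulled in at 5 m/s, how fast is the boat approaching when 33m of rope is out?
11√30/12 ≈ 5.021 m/s

rope² = x² + 3²
x = √(33² - 3²) = 6√30
dx/dt = (rope/x) · d(rope)/dt = (33/(6√30)) · (-5) = -11√30/12 m/s
The boat approaches at 11√30/12 ≈ 5.021 m/s.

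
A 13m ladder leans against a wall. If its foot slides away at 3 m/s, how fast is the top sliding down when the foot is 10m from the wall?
10√69/23 ≈ 3.612 m/s

x² + y² = 13²
2x·dx/dt + 2y·dy/dt = 0
dy/dt = -x/y · dx/dt = -10/√69 · 3 = -10√69/23 m/s
The top is descending at 10√69/23 ≈ 3.612 m/s.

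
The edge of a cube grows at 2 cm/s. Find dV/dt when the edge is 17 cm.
1734 cm³/s

V = s³
dV/dt = 3s² · ds/dt = 3·17²·2 = 1734 cm³/s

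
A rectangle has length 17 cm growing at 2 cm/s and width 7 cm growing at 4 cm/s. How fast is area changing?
82 cm²/s

A = lw
dA/dt = w·dl/dt + l·dw/dt = 7·2 + 17·4 = 82 cm²/s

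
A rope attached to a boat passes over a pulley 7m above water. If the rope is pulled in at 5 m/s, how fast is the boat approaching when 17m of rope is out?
17√15/12 ≈ 5.487 m/s

rope² = x² + 7²
x = √(17² - 7²) = 4√15
dx/dt = (rope/x) · d(rope)/dt = (17/(4√15)) · (-5) = -17√15/12 m/s
The boat approaches at 17√15/12 ≈ 5.487 m/s.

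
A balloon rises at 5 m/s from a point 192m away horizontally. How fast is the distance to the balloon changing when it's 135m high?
225√6121/6121 ≈ 2.876 m/s

z² = 192² + y²
z = √(192² + 135²) = 3√6121
dz/dt = y/z · dy/dt = 135/(3√6121) · 5 = 225√6121/6121 ≈ 2.876 m/s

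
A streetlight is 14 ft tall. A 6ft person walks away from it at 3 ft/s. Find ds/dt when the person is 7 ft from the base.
9/4 ft/s

By similar triangles: 14/(x+s) = 6/s
Solving: s = 6x/8
ds/dt = 6/8 · dx/dt = 3/4 · 3 = 9/4 ft/s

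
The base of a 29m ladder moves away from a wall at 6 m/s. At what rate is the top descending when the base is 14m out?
28√645/215 ≈ 3.307 m/s

x² + y² = 29²
2x·dx/dt + 2y·dy/dt = 0
dy/dt = -x/y · dx/dt = -14/√645 · 6 = -28√645/215 m/s
The top is descending at 28√645/215 ≈ 3.307 m/s.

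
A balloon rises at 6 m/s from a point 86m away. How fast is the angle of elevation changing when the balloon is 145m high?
0.018156 rad/s

tan(θ) = y/86
sec²(θ) · dθ/dt = (1/86) · dy/dt
dθ/dt = cos²(θ)/86 · 6 = 86/(86² + 145²) · 6
dθ/dt = 0.018156 rad/s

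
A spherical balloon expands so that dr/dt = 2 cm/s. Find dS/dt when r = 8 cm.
128π cm²/s

S = 4πr²
dS/dt = dS/dr · dr/dt = 8πr · 2
At r = 8: dS/dt = 128π cm²/s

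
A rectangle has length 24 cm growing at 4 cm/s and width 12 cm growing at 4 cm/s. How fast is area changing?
144 cm²/s

A = lw
dA/dt = w·dl/dt + l·dw/dt = 12·4 + 24·4 = 144 cm²/s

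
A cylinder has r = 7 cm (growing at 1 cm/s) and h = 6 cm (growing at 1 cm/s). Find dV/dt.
133π cm³/s

V = πr²h
dV/dt = 2πrh·dr/dt + πr²·dh/dt
= 2π(7)(6)(1) + π(7)²(1)
= 133π cm³/s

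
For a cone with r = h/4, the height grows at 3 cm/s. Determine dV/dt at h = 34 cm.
867π/4 cm³/s

V = (1/3)π(h/4)²h = πh³/48
dV/dt = πh²/16 · 3
At h = 34: dV/dt = 867π/4 cm³/s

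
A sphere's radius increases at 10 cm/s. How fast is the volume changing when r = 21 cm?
17640π cm³/s

V = (4/3)πr³
dV/dt = dV/dr · dr/dt = 4πr² · 10
At r = 21: dV/dt = 17640π cm³/s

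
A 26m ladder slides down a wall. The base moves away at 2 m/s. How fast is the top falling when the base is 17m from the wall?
34√43/129 ≈ 1.728 m/s

x² + y² = 26²
2x·dx/dt + 2y·dy/dt = 0
dy/dt = -x/y · dx/dt = -17/(3√43) · 2 = -34√43/129 m/s
The top is descending at 34√43/129 ≈ 1.728 m/s.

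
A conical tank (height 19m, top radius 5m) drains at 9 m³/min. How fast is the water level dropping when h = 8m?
3249/(1600π) ≈ 0.6464 m/min

r/h = 5/19, so r = (5/19)h
V = (1/3)πr²h = (1/3)π((5/19)h)²h = (25/1083)πh³
dV/dh = (25/361)πh²
dh/dt = (dV/dt)/(dV/dh) = -9/((25/361)π·8²) = -3249/(1600π) m/min
The level is dropping at 3249/(1600π) ≈ 0.6464 m/min.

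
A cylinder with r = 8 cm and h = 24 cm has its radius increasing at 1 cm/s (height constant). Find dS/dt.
80π cm²/s

S = 2πrh + 2πr² (lateral + bases)
dS/dt = (2πh + 4πr)·dr/dt = (2π·24 + 4π·8)·1
= 80π cm²/s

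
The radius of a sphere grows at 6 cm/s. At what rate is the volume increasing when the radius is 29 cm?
20184π cm³/s

V = (4/3)πr³
dV/dt = dV/dr · dr/dt = 4πr² · 6
At r = 29: dV/dt = 20184π cm³/s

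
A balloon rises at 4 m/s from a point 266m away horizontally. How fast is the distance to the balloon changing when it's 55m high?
220√73781/73781 ≈ 0.8099 m/s

z² = 266² + y²
z = √(266² + 55²) = √73781
dz/dt = y/z · dy/dt = 55/√73781 · 4 = 220√73781/73781 ≈ 0.8099 m/s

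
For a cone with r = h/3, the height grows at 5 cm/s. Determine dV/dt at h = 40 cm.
8000π/9 cm³/s

V = (1/3)π(h/3)²h = πh³/27
dV/dt = πh²/9 · 5
At h = 40: dV/dt = 8000π/9 cm³/s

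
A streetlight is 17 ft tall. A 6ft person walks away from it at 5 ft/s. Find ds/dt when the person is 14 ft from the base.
30/11 ft/s

By similar triangles: 17/(x+s) = 6/s
Solving: s = 6x/11
ds/dt = 6/11 · dx/dt = 6/11 · 5 = 30/11 ft/s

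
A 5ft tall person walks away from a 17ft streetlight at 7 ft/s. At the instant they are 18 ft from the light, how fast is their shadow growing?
35/12 ft/s

By similar triangles: 17/(x+s) = 5/s
Solving: s = 5x/12
ds/dt = 5/12 · dx/dt = 5/12 · 7 = 35/12 ft/s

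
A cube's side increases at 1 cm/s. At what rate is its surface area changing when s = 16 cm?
192 cm²/s

A = 6s²
dA/dt = 12s · ds/dt = 12·16·1 = 192 cm²/s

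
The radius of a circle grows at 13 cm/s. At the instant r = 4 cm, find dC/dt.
26π cm/s

C = 2πr
dC/dt = 2π · dr/dt = 2π · 13 = 26π cm/s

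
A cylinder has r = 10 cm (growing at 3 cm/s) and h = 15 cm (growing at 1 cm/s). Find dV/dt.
1000π cm³/s

V = πr²h
dV/dt = 2πrh·dr/dt + πr²·dh/dt
= 2π(10)(15)(3) + π(10)²(1)
= 1000π cm³/s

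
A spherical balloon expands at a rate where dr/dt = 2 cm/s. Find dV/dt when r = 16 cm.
2048π cm³/s

V = (4/3)πr³
dV/dt = dV/dr · dr/dt = 4πr² · 2
At r = 16: dV/dt = 2048π cm³/s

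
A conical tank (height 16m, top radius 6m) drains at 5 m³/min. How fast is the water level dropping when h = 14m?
80/(441π) ≈ 0.05774 m/min

r/h = 6/16, so r = (3/8)h
V = (1/3)πr²h = (1/3)π((3/8)h)²h = (3/64)πh³
dV/dh = (9/64)πh²
dh/dt = (dV/dt)/(dV/dh) = -5/((9/64)π·14²) = -80/(441π) m/min
The level is dropping at 80/(441π) ≈ 0.05774 m/min.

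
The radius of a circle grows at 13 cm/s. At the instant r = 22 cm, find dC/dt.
26π cm/s

C = 2πr
dC/dt = 2π · dr/dt = 2π · 13 = 26π cm/s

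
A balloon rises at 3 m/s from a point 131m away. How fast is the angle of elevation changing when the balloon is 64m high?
0.018488 rad/s

tan(θ) = y/131
sec²(θ) · dθ/dt = (1/131) · dy/dt
dθ/dt = cos²(θ)/131 · 3 = 131/(131² + 64²) · 3
dθ/dt = 0.018488 rad/s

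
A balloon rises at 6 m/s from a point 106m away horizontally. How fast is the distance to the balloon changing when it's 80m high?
240√4409/4409 ≈ 3.614 m/s

z² = 106² + y²
z = √(106² + 80²) = 2√4409
dz/dt = y/z · dy/dt = 80/(2√4409) · 6 = 240√4409/4409 ≈ 3.614 m/s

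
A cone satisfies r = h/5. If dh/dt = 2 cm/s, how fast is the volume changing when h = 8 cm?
128π/25 cm³/s

V = (1/3)π(h/5)²h = πh³/75
dV/dt = πh²/25 · 2
At h = 8: dV/dt = 128π/25 cm³/s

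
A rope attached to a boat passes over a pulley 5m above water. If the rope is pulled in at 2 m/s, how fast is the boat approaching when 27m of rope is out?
27√11/44 ≈ 2.035 m/s

rope² = x² + 5²
x = √(27² - 5²) = 8√11
dx/dt = (rope/x) · d(rope)/dt = (27/(8√11)) · (-2) = -27√11/44 m/s
The boat approaches at 27√11/44 ≈ 2.035 m/s.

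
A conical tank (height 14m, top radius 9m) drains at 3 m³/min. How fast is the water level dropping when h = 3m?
196/(243π) ≈ 0.2567 m/min

r/h = 9/14, so r = (9/14)h
V = (1/3)πr²h = (1/3)π((9/14)h)²h = (27/196)πh³
dV/dh = (81/196)πh²
dh/dt = (dV/dt)/(dV/dh) = -3/((81/196)π·3²) = -196/(243π) m/min
The level is dropping at 196/(243π) ≈ 0.2567 m/min.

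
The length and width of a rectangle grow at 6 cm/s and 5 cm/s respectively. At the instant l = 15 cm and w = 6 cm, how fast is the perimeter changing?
22 cm/s

P = 2(l + w)
dP/dt = 2(dl/dt + dw/dt) = 2(6 + 5) = 22 cm/s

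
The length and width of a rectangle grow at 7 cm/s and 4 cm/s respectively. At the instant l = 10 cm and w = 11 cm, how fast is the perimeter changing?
22 cm/s

P = 2(l + w)
dP/dt = 2(dl/dt + dw/dt) = 2(7 + 4) = 22 cm/s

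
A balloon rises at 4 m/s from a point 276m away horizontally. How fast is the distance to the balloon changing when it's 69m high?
4√17/17 ≈ 0.9701 m/s

z² = 276² + y²
z = √(276² + 69²) = 69√17
dz/dt = y/z · dy/dt = 69/(69√17) · 4 = 4√17/17 ≈ 0.9701 m/s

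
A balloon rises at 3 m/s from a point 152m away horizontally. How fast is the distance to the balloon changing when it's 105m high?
315√34129/34129 ≈ 1.705 m/s

z² = 152² + y²
z = √(152² + 105²) = √34129
dz/dt = y/z · dy/dt = 105/√34129 · 3 = 315√34129/34129 ≈ 1.705 m/s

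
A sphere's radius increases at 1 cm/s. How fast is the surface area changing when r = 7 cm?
56π cm²/s

S = 4πr²
dS/dt = dS/dr · dr/dt = 8πr · 1
At r = 7: dS/dt = 56π cm²/s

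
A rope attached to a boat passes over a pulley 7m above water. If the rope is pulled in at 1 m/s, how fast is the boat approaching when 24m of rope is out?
24√527/527 ≈ 1.045 m/s

rope² = x² + 7²
x = √(24² - 7²) = √527
dx/dt = (rope/x) · d(rope)/dt = (24/√527) · (-1) = -24√527/527 m/s
The boat approaches at 24√527/527 ≈ 1.045 m/s.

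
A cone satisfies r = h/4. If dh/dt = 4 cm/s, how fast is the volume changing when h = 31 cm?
961π/4 cm³/s

V = (1/3)π(h/4)²h = πh³/48
dV/dt = πh²/16 · 4
At h = 31: dV/dt = 961π/4 cm³/s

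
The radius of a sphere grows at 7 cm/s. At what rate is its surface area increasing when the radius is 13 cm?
728π cm²/s

S = 4πr²
dS/dt = dS/dr · dr/dt = 8πr · 7
At r = 13: dS/dt = 728π cm²/s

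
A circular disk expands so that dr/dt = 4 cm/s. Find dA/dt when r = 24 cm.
192π cm²/s

A = πr²
dA/dt = 2πr · dr/dt = 2π(24)(4) = 192π cm²/s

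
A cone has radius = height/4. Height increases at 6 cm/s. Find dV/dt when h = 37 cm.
4107π/8 cm³/s

V = (1/3)π(h/4)²h = πh³/48
dV/dt = πh²/16 · 6
At h = 37: dV/dt = 4107π/8 cm³/s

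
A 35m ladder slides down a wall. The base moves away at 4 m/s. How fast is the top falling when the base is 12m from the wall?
48√1081/1081 ≈ 1.46 m/s

x² + y² = 35²
2x·dx/dt + 2y·dy/dt = 0
dy/dt = -x/y · dx/dt = -12/√1081 · 4 = -48√1081/1081 m/s
The top is descending at 48√1081/1081 ≈ 1.46 m/s.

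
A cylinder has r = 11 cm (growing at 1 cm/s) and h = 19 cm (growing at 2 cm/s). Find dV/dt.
660π cm³/s

V = πr²h
dV/dt = 2πrh·dr/dt + πr²·dh/dt
= 2π(11)(19)(1) + π(11)²(2)
= 660π cm³/s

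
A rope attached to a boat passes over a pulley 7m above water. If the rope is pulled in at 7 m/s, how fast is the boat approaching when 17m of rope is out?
119√15/60 ≈ 7.681 m/s

rope² = x² + 7²
x = √(17² - 7²) = 4√15
dx/dt = (rope/x) · d(rope)/dt = (17/(4√15)) · (-7) = -119√15/60 m/s
The boat approaches at 119√15/60 ≈ 7.681 m/s.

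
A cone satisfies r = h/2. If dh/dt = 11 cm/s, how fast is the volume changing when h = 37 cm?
15059π/4 cm³/s

V = (1/3)π(h/2)²h = πh³/12
dV/dt = πh²/4 · 11
At h = 37: dV/dt = 15059π/4 cm³/s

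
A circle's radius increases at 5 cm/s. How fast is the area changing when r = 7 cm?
70π cm²/s

A = πr²
dA/dt = 2πr · dr/dt = 2π(7)(5) = 70π cm²/s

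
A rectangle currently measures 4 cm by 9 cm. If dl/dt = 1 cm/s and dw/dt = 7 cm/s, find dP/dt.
16 cm/s

P = 2(l + w)
dP/dt = 2(dl/dt + dw/dt) = 2(1 + 7) = 16 cm/s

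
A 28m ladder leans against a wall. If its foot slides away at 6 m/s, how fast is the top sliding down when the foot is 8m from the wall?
4√5/5 ≈ 1.789 m/s

x² + y² = 28²
2x·dx/dt + 2y·dy/dt = 0
dy/dt = -x/y · dx/dt = -8/(12√5) · 6 = -4√5/5 m/s
The top is descending at 4√5/5 ≈ 1.789 m/s.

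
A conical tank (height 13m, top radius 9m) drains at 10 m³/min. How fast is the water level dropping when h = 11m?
1690/(9801π) ≈ 0.05489 m/min

r/h = 9/13, so r = (9/13)h
V = (1/3)πr²h = (1/3)π((9/13)h)²h = (27/169)πh³
dV/dh = (81/169)πh²
dh/dt = (dV/dt)/(dV/dh) = -10/((81/169)π·11²) = -1690/(9801π) m/min
The level is dropping at 1690/(9801π) ≈ 0.05489 m/min.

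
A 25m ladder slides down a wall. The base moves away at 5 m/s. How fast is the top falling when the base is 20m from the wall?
20/3 ≈ 6.667 m/s

x² + y² = 25²
2x·dx/dt + 2y·dy/dt = 0
dy/dt = -x/y · dx/dt = -20/15 · 5 = -20/3 m/s
The top is descending at 20/3 ≈ 6.667 m/s.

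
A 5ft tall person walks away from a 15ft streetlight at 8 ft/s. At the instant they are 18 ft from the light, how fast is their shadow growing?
4 ft/s

By similar triangles: 15/(x+s) = 5/s
Solving: s = 5x/10
ds/dt = 5/10 · dx/dt = 1/2 · 8 = 4 ft/s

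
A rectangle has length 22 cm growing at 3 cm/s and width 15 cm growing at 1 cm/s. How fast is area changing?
67 cm²/s

A = lw
dA/dt = w·dl/dt + l·dw/dt = 15·3 + 22·1 = 67 cm²/s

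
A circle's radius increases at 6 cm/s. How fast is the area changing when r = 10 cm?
120π cm²/s

A = πr²
dA/dt = 2πr · dr/dt = 2π(10)(6) = 120π cm²/s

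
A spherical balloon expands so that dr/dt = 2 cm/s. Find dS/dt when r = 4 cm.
64π cm²/s

S = 4πr²
dS/dt = dS/dr · dr/dt = 8πr · 2
At r = 4: dS/dt = 64π cm²/s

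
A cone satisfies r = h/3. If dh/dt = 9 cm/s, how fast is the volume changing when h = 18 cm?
324π cm³/s

V = (1/3)π(h/3)²h = πh³/27
dV/dt = πh²/9 · 9
At h = 18: dV/dt = 324π cm³/s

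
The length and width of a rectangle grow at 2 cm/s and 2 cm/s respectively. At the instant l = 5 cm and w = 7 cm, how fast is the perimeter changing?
8 cm/s

P = 2(l + w)
dP/dt = 2(dl/dt + dw/dt) = 2(2 + 2) = 8 cm/s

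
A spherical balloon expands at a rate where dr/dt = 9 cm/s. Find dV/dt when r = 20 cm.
14400π cm³/s

V = (4/3)πr³
dV/dt = dV/dr · dr/dt = 4πr² · 9
At r = 20: dV/dt = 14400π cm³/s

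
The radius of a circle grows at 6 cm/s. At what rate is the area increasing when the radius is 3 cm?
36π cm²/s

A = πr²
dA/dt = 2πr · dr/dt = 2π(3)(6) = 36π cm²/s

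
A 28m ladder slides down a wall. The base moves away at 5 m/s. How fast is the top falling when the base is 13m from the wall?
13√615/123 ≈ 2.621 m/s

x² + y² = 28²
2x·dx/dt + 2y·dy/dt = 0
dy/dt = -x/y · dx/dt = -13/√615 · 5 = -13√615/123 m/s
The top is descending at 13√615/123 ≈ 2.621 m/s.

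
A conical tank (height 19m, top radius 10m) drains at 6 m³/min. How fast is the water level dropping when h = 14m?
1083/(9800π) ≈ 0.03518 m/min

r/h = 10/19, so r = (10/19)h
V = (1/3)πr²h = (1/3)π((10/19)h)²h = (100/1083)πh³
dV/dh = (100/361)πh²
dh/dt = (dV/dt)/(dV/dh) = -6/((100/361)π·14²) = -1083/(9800π) m/min
The level is dropping at 1083/(9800π) ≈ 0.03518 m/min.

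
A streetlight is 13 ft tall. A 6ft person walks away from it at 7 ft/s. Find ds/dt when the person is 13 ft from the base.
6 ft/s

By similar triangles: 13/(x+s) = 6/s
Solving: s = 6x/7
ds/dt = 6/7 · dx/dt = 6/7 · 7 = 6 ft/s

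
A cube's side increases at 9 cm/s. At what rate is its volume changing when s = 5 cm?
675 cm³/s

V = s³
dV/dt = 3s² · ds/dt = 3·5²·9 = 675 cm³/s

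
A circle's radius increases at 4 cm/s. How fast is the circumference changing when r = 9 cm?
8π cm/s

C = 2πr
dC/dt = 2π · dr/dt = 2π · 4 = 8π cm/s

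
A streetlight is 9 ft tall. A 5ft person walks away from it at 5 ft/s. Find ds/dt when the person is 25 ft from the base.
25/4 ft/s

By similar triangles: 9/(x+s) = 5/s
Solving: s = 5x/4
ds/dt = 5/4 · dx/dt = 5/4 · 5 = 25/4 ft/s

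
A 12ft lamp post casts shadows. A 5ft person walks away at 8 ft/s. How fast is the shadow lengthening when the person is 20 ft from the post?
40/7 ft/s

By similar triangles: 12/(x+s) = 5/s
Solving: s = 5x/7
ds/dt = 5/7 · dx/dt = 5/7 · 8 = 40/7 ft/s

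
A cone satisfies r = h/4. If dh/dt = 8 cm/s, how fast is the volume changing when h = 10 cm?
50π cm³/s

V = (1/3)π(h/4)²h = πh³/48
dV/dt = πh²/16 · 8
At h = 10: dV/dt = 50π cm³/s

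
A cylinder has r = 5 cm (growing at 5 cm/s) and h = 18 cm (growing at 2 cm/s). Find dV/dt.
950π cm³/s

V = πr²h
dV/dt = 2πrh·dr/dt + πr²·dh/dt
= 2π(5)(18)(5) + π(5)²(2)
= 950π cm³/s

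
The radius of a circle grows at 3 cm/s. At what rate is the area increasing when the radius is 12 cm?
72π cm²/s

A = πr²
dA/dt = 2πr · dr/dt = 2π(12)(3) = 72π cm²/s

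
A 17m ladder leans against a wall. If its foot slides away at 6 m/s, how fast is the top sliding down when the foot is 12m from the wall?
72√145/145 ≈ 5.979 m/s

x² + y² = 17²
2x·dx/dt + 2y·dy/dt = 0
dy/dt = -x/y · dx/dt = -12/√145 · 6 = -72√145/145 m/s
The top is descending at 72√145/145 ≈ 5.979 m/s.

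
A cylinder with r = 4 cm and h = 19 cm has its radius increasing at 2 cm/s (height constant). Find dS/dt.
108π cm²/s

S = 2πrh + 2πr² (lateral + bases)
dS/dt = (2πh + 4πr)·dr/dt = (2π·19 + 4π·4)·2
= 108π cm²/s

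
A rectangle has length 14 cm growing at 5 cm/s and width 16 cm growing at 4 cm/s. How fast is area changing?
136 cm²/s

A = lw
dA/dt = w·dl/dt + l·dw/dt = 16·5 + 14·4 = 136 cm²/s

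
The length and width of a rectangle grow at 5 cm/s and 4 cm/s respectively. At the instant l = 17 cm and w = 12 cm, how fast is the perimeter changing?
18 cm/s

P = 2(l + w)
dP/dt = 2(dl/dt + dw/dt) = 2(5 + 4) = 18 cm/s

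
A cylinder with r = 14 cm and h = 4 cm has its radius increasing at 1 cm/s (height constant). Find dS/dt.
64π cm²/s

S = 2πrh + 2πr² (lateral + bases)
dS/dt = (2πh + 4πr)·dr/dt = (2π·4 + 4π·14)·1
= 64π cm²/s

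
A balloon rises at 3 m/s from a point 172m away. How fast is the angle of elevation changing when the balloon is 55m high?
0.015824 rad/s

tan(θ) = y/172
sec²(θ) · dθ/dt = (1/172) · dy/dt
dθ/dt = cos²(θ)/172 · 3 = 172/(172² + 55²) · 3
dθ/dt = 0.015824 rad/s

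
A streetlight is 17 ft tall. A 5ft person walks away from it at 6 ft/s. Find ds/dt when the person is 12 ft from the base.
5/2 ft/s

By similar triangles: 17/(x+s) = 5/s
Solving: s = 5x/12
ds/dt = 5/12 · dx/dt = 5/12 · 6 = 5/2 ft/s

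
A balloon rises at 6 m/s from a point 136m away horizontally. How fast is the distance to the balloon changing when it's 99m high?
594√28297/28297 ≈ 3.531 m/s

z² = 136² + y²
z = √(136² + 99²) = √28297
dz/dt = y/z · dy/dt = 99/√28297 · 6 = 594√28297/28297 ≈ 3.531 m/s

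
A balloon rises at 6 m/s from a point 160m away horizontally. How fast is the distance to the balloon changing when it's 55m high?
66√1145/1145 ≈ 1.95 m/s

z² = 160² + y²
z = √(160² + 55²) = 5√1145
dz/dt = y/z · dy/dt = 55/(5√1145) · 6 = 66√1145/1145 ≈ 1.95 m/s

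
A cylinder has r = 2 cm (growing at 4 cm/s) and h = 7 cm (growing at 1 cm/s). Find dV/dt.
116π cm³/s

V = πr²h
dV/dt = 2πrh·dr/dt + πr²·dh/dt
= 2π(2)(7)(4) + π(2)²(1)
= 116π cm³/s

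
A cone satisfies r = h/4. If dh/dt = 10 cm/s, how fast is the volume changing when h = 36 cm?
810π cm³/s

V = (1/3)π(h/4)²h = πh³/48
dV/dt = πh²/16 · 10
At h = 36: dV/dt = 810π cm³/s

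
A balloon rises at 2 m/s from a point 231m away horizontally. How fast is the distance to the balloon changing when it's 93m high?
31√6890/3445 ≈ 0.7469 m/s

z² = 231² + y²
z = √(231² + 93²) = 3√6890
dz/dt = y/z · dy/dt = 93/(3√6890) · 2 = 31√6890/3445 ≈ 0.7469 m/s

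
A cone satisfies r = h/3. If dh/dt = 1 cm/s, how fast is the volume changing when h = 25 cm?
625π/9 cm³/s

V = (1/3)π(h/3)²h = πh³/27
dV/dt = πh²/9 · 1
At h = 25: dV/dt = 625π/9 cm³/s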